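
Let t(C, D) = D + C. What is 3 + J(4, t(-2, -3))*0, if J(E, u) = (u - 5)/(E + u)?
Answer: 3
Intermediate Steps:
t(C, D) = C + D
J(E, u) = (-5 + u)/(E + u)
3 + J(4, t(-2, -3))*0 = 3 + ((-5 + (-2 - 3))/(4 + (-2 - 3)))*0 = 3 + ((-5 - 5)/(4 - 5))*0 = 3 + (-10/(-1))*0 = 3 - 1*(-10)*0 = 3 + 10*0 = 3 + 0 = 3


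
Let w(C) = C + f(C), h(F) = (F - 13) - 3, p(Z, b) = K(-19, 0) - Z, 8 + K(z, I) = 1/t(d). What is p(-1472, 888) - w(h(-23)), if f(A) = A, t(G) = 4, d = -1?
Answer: 6169/4 ≈ 1542.3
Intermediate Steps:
K(z, I) = -31/4 (K(z, I) = -8 + 1/4 = -8 + ¼ = -31/4)
p(Z, b) = -31/4 - Z
h(F) = -16 + F (h(F) = (-13 + F) - 3 = -16 + F)
w(C) = 2*C (w(C) = C + C = 2*C)
p(-1472, 888) - w(h(-23)) = (-31/4 - 1*(-1472)) - 2*(-16 - 23) = (-31/4 + 1472) - 2*(-39) = 5857/4 - 1*(-78) = 5857/4 + 78 = 6169/4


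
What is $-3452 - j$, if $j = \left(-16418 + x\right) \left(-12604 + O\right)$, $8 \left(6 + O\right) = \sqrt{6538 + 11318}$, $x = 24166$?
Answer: $97698828 - 23244 \sqrt{31} \approx 9.7569 \cdot 10^{7}$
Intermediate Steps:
$O = -6 + 3 \sqrt{31}$ ($O = -6 + \frac{\sqrt{6538 + 11318}}{8} = -6 + \frac{\sqrt{17856}}{8} = -6 + \frac{24 \sqrt{31}}{8} = -6 + 3 \sqrt{31} \approx 10.703$)
$j = -97702280 + 23244 \sqrt{31}$ ($j = \left(-16418 + 24166\right) \left(-12604 - \left(6 - 3 \sqrt{31}\right)\right) = 7748 \left(-12610 + 3 \sqrt{31}\right) = -97702280 + 23244 \sqrt{31} \approx -9.7573 \cdot 10^{7}$)
$-3452 - j = -3452 - \left(-97702280 + 23244 \sqrt{31}\right) = -3452 + \left(97702280 - 23244 \sqrt{31}\right) = 97698828 - 23244 \sqrt{31}$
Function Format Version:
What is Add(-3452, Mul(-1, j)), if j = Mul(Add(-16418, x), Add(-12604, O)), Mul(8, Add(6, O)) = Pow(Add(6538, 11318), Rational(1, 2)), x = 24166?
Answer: Add(97698828, Mul(-23244, Pow(31, Rational(1, 2)))) ≈ 9.7569e+7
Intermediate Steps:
O = Add(-6, Mul(3, Pow(31, Rational(1, 2)))) (O = Add(-6, Mul(Rational(1, 8), Pow(Add(6538, 11318), Rational(1, 2)))) = Add(-6, Mul(Rational(1, 8), Pow(17856, Rational(1, 2)))) = Add(-6, Mul(Rational(1, 8), Mul(24, Pow(31, Rational(1, 2))))) = Add(-6, Mul(3, Pow(31, Rational(1, 2)))) ≈ 10.703)
j = Add(-97702280, Mul(23244, Pow(31, Rational(1, 2)))) (j = Mul(Add(-16418, 24166), Add(-12604, Add(-6, Mul(3, Pow(31, Rational(1, 2)))))) = Mul(7748, Add(-12610, Mul(3, Pow(31, Rational(1, 2))))) = Add(-97702280, Mul(23244, Pow(31, Rational(1, 2)))) ≈ -9.7573e+7)
Add(-3452, Mul(-1, j)) = Add(-3452, Mul(-1, Add(-97702280, Mul(23244, Pow(31, Rational(1, 2)))))) = Add(-3452, Add(97702280, Mul(-23244, Pow(31, Rational(1, 2))))) = Add(97698828, Mul(-23244, Pow(31, Rational(1, 2))))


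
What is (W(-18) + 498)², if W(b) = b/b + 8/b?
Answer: 20133169/81 ≈ 2.4856e+5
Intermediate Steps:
W(b) = 1 + 8/b
(W(-18) + 498)² = ((8 - 18)/(-18) + 498)² = (-1/18*(-10) + 498)² = (5/9 + 498)² = (4487/9)² = 20133169/81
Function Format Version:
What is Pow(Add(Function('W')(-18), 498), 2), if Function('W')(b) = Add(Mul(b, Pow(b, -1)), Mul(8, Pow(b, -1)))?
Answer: Rational(20133169, 81) ≈ 2.4856e+5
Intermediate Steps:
Function('W')(b) = Add(1, Mul(8, Pow(b, -1)))
Pow(Add(Function('W')(-18), 498), 2) = Pow(Add(Mul(Pow(-18, -1), Add(8, -18)), 498), 2) = Pow(Add(Mul(Rational(-1, 18), -10), 498), 2) = Pow(Add(Rational(5, 9), 498), 2) = Pow(Rational(4487, 9), 2) = Rational(20133169, 81)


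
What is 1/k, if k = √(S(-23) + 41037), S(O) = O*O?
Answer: √41566/41566 ≈ 0.0049049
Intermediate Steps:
S(O) = O²
k = √41566 (k = √((-23)² + 41037) = √(529 + 41037) = √41566 ≈ 203.88)
1/k = 1/(√41566) = √41566/41566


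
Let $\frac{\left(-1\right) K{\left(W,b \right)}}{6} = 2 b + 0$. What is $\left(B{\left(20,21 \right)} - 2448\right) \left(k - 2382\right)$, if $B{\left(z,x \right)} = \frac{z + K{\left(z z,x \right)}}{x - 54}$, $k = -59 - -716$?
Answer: $\frac{46317400}{11} \approx 4.2107 \cdot 10^{6}$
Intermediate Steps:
$K{\left(W,b \right)} = - 12 b$ ($K{\left(W,b \right)} = - 6 \left(2 b + 0\right) = - 6 \cdot 2 b = - 12 b$)
$k = 657$ ($k = -59 + 716 = 657$)
$B{\left(z,x \right)} = \frac{z - 12 x}{-54 + x}$ ($B{\left(z,x \right)} = \frac{z - 12 x}{x - 54} = \frac{z - 12 x}{-54 + x}$)
$\left(B{\left(20,21 \right)} - 2448\right) \left(k - 2382\right) = \left(\frac{20 - 252}{-54 + 21} - 2448\right) \left(657 - 2382\right) = \left(\frac{20 - 252}{-33} - 2448\right) \left(-1725\right) = \left(\left(- \frac{1}{33}\right) \left(-232\right) - 2448\right) \left(-1725\right) = \left(\frac{232}{33} - 2448\right) \left(-1725\right) = \left(- \frac{80552}{33}\right) \left(-1725\right) = \frac{46317400}{11}$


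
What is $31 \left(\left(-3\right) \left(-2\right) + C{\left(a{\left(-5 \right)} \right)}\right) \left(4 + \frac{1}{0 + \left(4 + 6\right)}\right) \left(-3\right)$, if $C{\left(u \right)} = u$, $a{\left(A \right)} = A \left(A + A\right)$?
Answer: $- \frac{106764}{5} \approx -21353.0$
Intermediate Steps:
$a{\left(A \right)} = 2 A^{2}$ ($a{\left(A \right)} = A 2 A = 2 A^{2}$)
$31 \left(\left(-3\right) \left(-2\right) + C{\left(a{\left(-5 \right)} \right)}\right) \left(4 + \frac{1}{0 + \left(4 + 6\right)}\right) \left(-3\right) = 31 \left(\left(-3\right) \left(-2\right) + 2 \left(-5\right)^{2}\right) \left(4 + \frac{1}{0 + \left(4 + 6\right)}\right) \left(-3\right) = 31 \left(6 + 2 \cdot 25\right) \left(4 + \frac{1}{0 + 10}\right) \left(-3\right) = 31 \left(6 + 50\right) \left(4 + \frac{1}{10}\right) \left(-3\right) = 31 \cdot 56 \left(4 + \frac{1}{10}\right) \left(-3\right) = 1736 \cdot \frac{41}{10} \left(-3\right) = 1736 \left(- \frac{123}{10}\right) = - \frac{106764}{5}$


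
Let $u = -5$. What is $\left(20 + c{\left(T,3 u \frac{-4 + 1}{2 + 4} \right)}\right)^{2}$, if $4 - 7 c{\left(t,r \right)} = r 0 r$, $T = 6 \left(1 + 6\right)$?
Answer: $\frac{20736}{49} \approx 423.18$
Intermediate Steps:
$T = 42$ ($T = 6 \cdot 7 = 42$)
$c{\left(t,r \right)} = \frac{4}{7}$ ($c{\left(t,r \right)} = \frac{4}{7} - \frac{r 0 r}{7} = \frac{4}{7} - \frac{0 r}{7} = \frac{4}{7} - 0 = \frac{4}{7} + 0 = \frac{4}{7}$)
$\left(20 + c{\left(T,3 u \frac{-4 + 1}{2 + 4} \right)}\right)^{2} = \left(20 + \frac{4}{7}\right)^{2} = \left(\frac{144}{7}\right)^{2} = \frac{20736}{49}$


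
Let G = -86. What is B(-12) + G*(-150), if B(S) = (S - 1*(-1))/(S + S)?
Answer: 309611/24 ≈ 12900.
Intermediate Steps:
B(S) = (1 + S)/(2*S) (B(S) = (S + 1)/((2*S)) = (1 + S)*(1/(2*S)) = (1 + S)/(2*S))
B(-12) + G*(-150) = (½)*(1 - 12)/(-12) - 86*(-150) = (½)*(-1/12)*(-11) + 12900 = 11/24 + 12900 = 309611/24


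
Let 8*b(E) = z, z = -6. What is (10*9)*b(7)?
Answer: -135/2 ≈ -67.500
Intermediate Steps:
b(E) = -¾ (b(E) = (⅛)*(-6) = -¾)
(10*9)*b(7) = (10*9)*(-¾) = 90*(-¾) = -135/2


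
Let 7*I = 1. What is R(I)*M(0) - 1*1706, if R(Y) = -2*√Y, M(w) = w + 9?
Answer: -1706 - 18*√7/7 ≈ -1712.8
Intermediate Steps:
I = ⅐ (I = (⅐)*1 = ⅐ ≈ 0.14286)
M(w) = 9 + w
R(I)*M(0) - 1*1706 = (-2*√7/7)*(9 + 0) - 1*1706 = -2*√7/7*9 - 1706 = -18*√7/7 - 1706 = -1706 - 18*√7/7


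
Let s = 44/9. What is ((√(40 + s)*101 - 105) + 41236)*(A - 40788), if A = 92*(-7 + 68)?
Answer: -1446824056 - 7105552*√101/3 ≈ -1.4706e+9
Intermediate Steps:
s = 44/9 (s = 44*(⅑) = 44/9 ≈ 4.8889)
A = 5612 (A = 92*61 = 5612)
((√(40 + s)*101 - 105) + 41236)*(A - 40788) = ((√(40 + 44/9)*101 - 105) + 41236)*(5612 - 40788) = ((√(404/9)*101 - 105) + 41236)*(-35176) = (((2*√101/3)*101 - 105) + 41236)*(-35176) = ((202*√101/3 - 105) + 41236)*(-35176) = ((-105 + 202*√101/3) + 41236)*(-35176) = (41131 + 202*√101/3)*(-35176) = -1446824056 - 7105552*√101/3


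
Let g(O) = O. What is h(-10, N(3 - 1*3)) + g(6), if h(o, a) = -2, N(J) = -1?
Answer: 4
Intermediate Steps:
h(-10, N(3 - 1*3)) + g(6) = -2 + 6 = 4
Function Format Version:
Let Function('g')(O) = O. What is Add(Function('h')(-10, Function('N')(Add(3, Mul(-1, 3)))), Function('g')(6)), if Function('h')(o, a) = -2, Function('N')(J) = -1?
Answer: 4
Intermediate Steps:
Add(Function('h')(-10, Function('N')(Add(3, Mul(-1, 3)))), Function('g')(6)) = Add(-2, 6) = 4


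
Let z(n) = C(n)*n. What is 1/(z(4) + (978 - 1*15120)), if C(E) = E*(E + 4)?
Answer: -1/14014 ≈ -7.1357e-5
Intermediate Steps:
C(E) = E*(4 + E)
z(n) = n**2*(4 + n) (z(n) = (n*(4 + n))*n = n**2*(4 + n))
1/(z(4) + (978 - 1*15120)) = 1/(4**2*(4 + 4) + (978 - 1*15120)) = 1/(16*8 + (978 - 15120)) = 1/(128 - 14142) = 1/(-14014) = -1/14014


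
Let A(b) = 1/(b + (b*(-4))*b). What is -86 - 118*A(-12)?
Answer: -25225/294 ≈ -85.799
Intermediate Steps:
A(b) = 1/(b - 4*b²) (A(b) = 1/(b + (-4*b)*b) = 1/(b - 4*b²))
-86 - 118*A(-12) = -86 - (-118)/((-12)*(-1 + 4*(-12))) = -86 - (-118)*(-1)/(12*(-1 - 48)) = -86 - (-118)*(-1)/(12*(-49)) = -86 - (-118)*(-1)*(-1)/(12*49) = -86 - 118*(-1/588) = -86 + 59/294 = -25225/294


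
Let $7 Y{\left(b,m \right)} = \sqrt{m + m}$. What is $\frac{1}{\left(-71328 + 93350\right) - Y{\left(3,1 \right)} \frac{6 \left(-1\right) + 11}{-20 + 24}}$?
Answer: $- \frac{\sqrt{2}}{7865} \approx -0.00017981$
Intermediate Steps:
$Y{\left(b,m \right)} = \frac{\sqrt{2} \sqrt{m}}{7}$ ($Y{\left(b,m \right)} = \frac{\sqrt{m + m}}{7} = \frac{\sqrt{2 m}}{7} = \frac{\sqrt{2} \sqrt{m}}{7}$)
$\frac{1}{\left(-71328 + 93350\right) - Y{\left(3,1 \right)} \frac{6 \left(-1\right) + 11}{-20 + 24}} = \frac{1}{\left(-71328 + 93350\right) - \frac{\sqrt{2} \sqrt{1}}{7} \frac{6 \left(-1\right) + 11}{-20 + 24}} = \frac{1}{22022 - \frac{\sqrt{2} \cdot 1}{7} \frac{-6 + 11}{4}} = \frac{1}{22022 - \frac{\sqrt{2}}{7} \cdot 5 \cdot \frac{1}{4}} = \frac{1}{22022 - \frac{\sqrt{2}}{7} \cdot \frac{5}{4}} = \frac{1}{22022 \left(- \frac{5 \sqrt{2}}{28}\right)} = \frac{\left(- \frac{14}{5}\right) \sqrt{2}}{22022} = - \frac{\sqrt{2}}{7865}$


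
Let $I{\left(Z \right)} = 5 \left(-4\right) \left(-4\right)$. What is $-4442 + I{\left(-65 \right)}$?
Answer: $-4362$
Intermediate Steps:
$I{\left(Z \right)} = 80$ ($I{\left(Z \right)} = \left(-20\right) \left(-4\right) = 80$)
$-4442 + I{\left(-65 \right)} = -4442 + 80 = -4362$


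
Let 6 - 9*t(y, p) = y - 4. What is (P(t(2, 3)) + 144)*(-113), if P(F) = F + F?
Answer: -148256/9 ≈ -16473.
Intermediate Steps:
t(y, p) = 10/9 - y/9 (t(y, p) = ⅔ - (y - 4)/9 = ⅔ - (-4 + y)/9 = ⅔ + (4/9 - y/9) = 10/9 - y/9)
P(F) = 2*F
(P(t(2, 3)) + 144)*(-113) = (2*(10/9 - ⅑*2) + 144)*(-113) = (2*(10/9 - 2/9) + 144)*(-113) = (2*(8/9) + 144)*(-113) = (16/9 + 144)*(-113) = (1312/9)*(-113) = -148256/9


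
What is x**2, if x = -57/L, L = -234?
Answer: 361/6084 ≈ 0.059336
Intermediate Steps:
x = 19/78 (x = -57/(-234) = -57*(-1/234) = 19/78 ≈ 0.24359)
x**2 = (19/78)**2 = 361/6084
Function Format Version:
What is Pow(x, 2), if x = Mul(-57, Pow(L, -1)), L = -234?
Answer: Rational(361, 6084) ≈ 0.059336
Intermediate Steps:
x = Rational(19, 78) (x = Mul(-57, Pow(-234, -1)) = Mul(-57, Rational(-1, 234)) = Rational(19, 78) ≈ 0.24359)
Pow(x, 2) = Pow(Rational(19, 78), 2) = Rational(361, 6084)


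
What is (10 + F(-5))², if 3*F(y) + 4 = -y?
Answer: 961/9 ≈ 106.78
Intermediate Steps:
F(y) = -4/3 - y/3 (F(y) = -4/3 + (-y)/3 = -4/3 - y/3)
(10 + F(-5))² = (10 + (-4/3 - ⅓*(-5)))² = (10 + (-4/3 + 5/3))² = (10 + ⅓)² = (31/3)² = 961/9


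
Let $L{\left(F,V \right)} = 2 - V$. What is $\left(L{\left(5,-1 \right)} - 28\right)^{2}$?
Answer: $625$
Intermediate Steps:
$\left(L{\left(5,-1 \right)} - 28\right)^{2} = \left(\left(2 - -1\right) - 28\right)^{2} = \left(\left(2 + 1\right) - 28\right)^{2} = \left(3 - 28\right)^{2} = \left(-25\right)^{2} = 625$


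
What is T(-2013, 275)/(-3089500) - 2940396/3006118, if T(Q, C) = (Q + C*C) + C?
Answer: -4653233241333/4643700780500 ≈ -1.0021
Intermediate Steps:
T(Q, C) = C + Q + C² (T(Q, C) = (Q + C²) + C = C + Q + C²)
T(-2013, 275)/(-3089500) - 2940396/3006118 = (275 - 2013 + 275²)/(-3089500) - 2940396/3006118 = (275 - 2013 + 75625)*(-1/3089500) - 2940396*1/3006118 = 73887*(-1/3089500) - 1470198/1503059 = -73887/3089500 - 1470198/1503059 = -4653233241333/4643700780500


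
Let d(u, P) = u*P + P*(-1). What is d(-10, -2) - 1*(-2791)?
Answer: 2813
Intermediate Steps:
d(u, P) = -P + P*u (d(u, P) = P*u - P = -P + P*u)
d(-10, -2) - 1*(-2791) = -2*(-1 - 10) - 1*(-2791) = -2*(-11) + 2791 = 22 + 2791 = 2813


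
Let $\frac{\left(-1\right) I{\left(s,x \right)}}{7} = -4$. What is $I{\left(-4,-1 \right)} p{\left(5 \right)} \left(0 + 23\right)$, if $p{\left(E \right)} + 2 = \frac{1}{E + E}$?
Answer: $- \frac{6118}{5} \approx -1223.6$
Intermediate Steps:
$I{\left(s,x \right)} = 28$ ($I{\left(s,x \right)} = \left(-7\right) \left(-4\right) = 28$)
$p{\left(E \right)} = -2 + \frac{1}{2 E}$ ($p{\left(E \right)} = -2 + \frac{1}{E + E} = -2 + \frac{1}{2 E}$)
$I{\left(-4,-1 \right)} p{\left(5 \right)} \left(0 + 23\right) = 28 \left(-2 + \frac{1}{2 \cdot 5}\right) \left(0 + 23\right) = 28 \left(-2 + \frac{1}{2} \cdot \frac{1}{5}\right) 23 = 28 \left(-2 + \frac{1}{10}\right) 23 = 28 \left(- \frac{19}{10}\right) 23 = \left(- \frac{266}{5}\right) 23 = - \frac{6118}{5}$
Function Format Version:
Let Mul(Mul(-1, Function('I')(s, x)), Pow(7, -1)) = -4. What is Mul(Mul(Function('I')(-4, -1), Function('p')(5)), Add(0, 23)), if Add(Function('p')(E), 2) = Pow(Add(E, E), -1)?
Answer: Rational(-6118, 5) ≈ -1223.6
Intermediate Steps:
Function('I')(s, x) = 28 (Function('I')(s, x) = Mul(-7, -4) = 28)
Function('p')(E) = Add(-2, Mul(Rational(1, 2), Pow(E, -1))) (Function('p')(E) = Add(-2, Pow(Add(E, E), -1)) = Add(-2, Pow(Mul(2, E), -1)) = Add(-2, Mul(Rational(1, 2), Pow(E, -1))))
Mul(Mul(Function('I')(-4, -1), Function('p')(5)), Add(0, 23)) = Mul(Mul(28, Add(-2, Mul(Rational(1, 2), Pow(5, -1)))), Add(0, 23)) = Mul(Mul(28, Add(-2, Mul(Rational(1, 2), Rational(1, 5)))), 23) = Mul(Mul(28, Add(-2, Rational(1, 10))), 23) = Mul(Mul(28, Rational(-19, 10)), 23) = Mul(Rational(-266, 5), 23) = Rational(-6118, 5)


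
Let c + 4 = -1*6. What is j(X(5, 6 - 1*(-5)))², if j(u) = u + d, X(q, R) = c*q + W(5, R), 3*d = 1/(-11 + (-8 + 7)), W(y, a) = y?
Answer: 2627641/1296 ≈ 2027.5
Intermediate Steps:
c = -10 (c = -4 - 1*6 = -4 - 6 = -10)
d = -1/36 (d = 1/(3*(-11 + (-8 + 7))) = 1/(3*(-11 - 1)) = (⅓)/(-12) = (⅓)*(-1/12) = -1/36 ≈ -0.027778)
X(q, R) = 5 - 10*q (X(q, R) = -10*q + 5 = 5 - 10*q)
j(u) = -1/36 + u (j(u) = u - 1/36 = -1/36 + u)
j(X(5, 6 - 1*(-5)))² = (-1/36 + (5 - 10*5))² = (-1/36 + (5 - 50))² = (-1/36 - 45)² = (-1621/36)² = 2627641/1296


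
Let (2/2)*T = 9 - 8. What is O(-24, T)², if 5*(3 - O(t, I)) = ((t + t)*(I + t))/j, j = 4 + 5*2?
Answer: 199809/1225 ≈ 163.11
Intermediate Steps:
T = 1 (T = 9 - 8 = 1)
j = 14 (j = 4 + 10 = 14)
O(t, I) = 3 - t*(I + t)/35 (O(t, I) = 3 - (t + t)*(I + t)/(5*14) = 3 - (2*t)*(I + t)/(5*14) = 3 - 2*t*(I + t)/(5*14) = 3 - t*(I + t)/35)
O(-24, T)² = (3 - 1/35*(-24)² - 1/35*1*(-24))² = (3 - 1/35*576 + 24/35)² = (3 - 576/35 + 24/35)² = (-447/35)² = 199809/1225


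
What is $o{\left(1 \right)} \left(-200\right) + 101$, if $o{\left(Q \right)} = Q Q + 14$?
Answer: $-2899$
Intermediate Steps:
$o{\left(Q \right)} = 14 + Q^{2}$ ($o{\left(Q \right)} = Q^{2} + 14 = 14 + Q^{2}$)
$o{\left(1 \right)} \left(-200\right) + 101 = \left(14 + 1^{2}\right) \left(-200\right) + 101 = \left(14 + 1\right) \left(-200\right) + 101 = 15 \left(-200\right) + 101 = -3000 + 101 = -2899$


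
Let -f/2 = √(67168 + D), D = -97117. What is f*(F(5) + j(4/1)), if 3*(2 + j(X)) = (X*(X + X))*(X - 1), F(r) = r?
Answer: -70*I*√29949 ≈ -12114.0*I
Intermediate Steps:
f = -2*I*√29949 (f = -2*√(67168 - 97117) = -2*I*√29949 ≈ -346.12*I)
j(X) = -2 + 2*X²*(-1 + X)/3 (j(X) = -2 + ((X*(X + X))*(X - 1))/3 = -2 + ((X*(2*X))*(-1 + X))/3 = -2 + ((2*X²)*(-1 + X))/3 = -2 + (2*X²*(-1 + X))/3 = -2 + 2*X²*(-1 + X)/3)
f*(F(5) + j(4/1)) = (-2*I*√29949)*(5 + (-2 - 2*(4/1)²/3 + 2*(4/1)³/3)) = (-2*I*√29949)*(5 + (-2 - 2*(4*1)²/3 + 2*(4*1)³/3)) = (-2*I*√29949)*(5 + (-2 - ⅔*4² + (⅔)*4³)) = (-2*I*√29949)*(5 + (-2 - ⅔*16 + (⅔)*64)) = (-2*I*√29949)*(5 + (-2 - 32/3 + 128/3)) = (-2*I*√29949)*(5 + 30) = -2*I*√29949*35 = -70*I*√29949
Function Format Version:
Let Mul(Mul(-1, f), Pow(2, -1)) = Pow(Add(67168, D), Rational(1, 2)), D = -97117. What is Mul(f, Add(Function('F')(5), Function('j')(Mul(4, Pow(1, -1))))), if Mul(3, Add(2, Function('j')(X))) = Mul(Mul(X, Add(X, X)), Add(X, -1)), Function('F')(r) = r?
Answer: Mul(-70, I, Pow(29949, Rational(1, 2))) ≈ Mul(-12114., I)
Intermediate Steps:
f = Mul(-2, I, Pow(29949, Rational(1, 2))) (f = Mul(-2, Pow(Add(67168, -97117), Rational(1, 2))) = Mul(-2, Pow(-29949, Rational(1, 2))) = Mul(-2, Mul(I, Pow(29949, Rational(1, 2)))) = Mul(-2, I, Pow(29949, Rational(1, 2))) ≈ Mul(-346.12, I))
Function('j')(X) = Add(-2, Mul(Rational(2, 3), Pow(X, 2), Add(-1, X))) (Function('j')(X) = Add(-2, Mul(Rational(1, 3), Mul(Mul(X, Add(X, X)), Add(X, -1)))) = Add(-2, Mul(Rational(1, 3), Mul(Mul(X, Mul(2, X)), Add(-1, X)))) = Add(-2, Mul(Rational(1, 3), Mul(Mul(2, Pow(X, 2)), Add(-1, X)))) = Add(-2, Mul(Rational(1, 3), Mul(2, Pow(X, 2), Add(-1, X)))) = Add(-2, Mul(Rational(2, 3), Pow(X, 2), Add(-1, X))))
Mul(f, Add(Function('F')(5), Function('j')(Mul(4, Pow(1, -1))))) = Mul(Mul(-2, I, Pow(29949, Rational(1, 2))), Add(5, Add(-2, Mul(Rational(-2, 3), Pow(Mul(4, Pow(1, -1)), 2)), Mul(Rational(2, 3), Pow(Mul(4, Pow(1, -1)), 3))))) = Mul(Mul(-2, I, Pow(29949, Rational(1, 2))), Add(5, Add(-2, Mul(Rational(-2, 3), Pow(Mul(4, 1), 2)), Mul(Rational(2, 3), Pow(Mul(4, 1), 3))))) = Mul(Mul(-2, I, Pow(29949, Rational(1, 2))), Add(5, Add(-2, Mul(Rational(-2, 3), Pow(4, 2)), Mul(Rational(2, 3), Pow(4, 3))))) = Mul(Mul(-2, I, Pow(29949, Rational(1, 2))), Add(5, Add(-2, Mul(Rational(-2, 3), 16), Mul(Rational(2, 3), 64)))) = Mul(Mul(-2, I, Pow(29949, Rational(1, 2))), Add(5, Add(-2, Rational(-32, 3), Rational(128, 3)))) = Mul(Mul(-2, I, Pow(29949, Rational(1, 2))), Add(5, 30)) = Mul(Mul(-2, I, Pow(29949, Rational(1, 2))), 35) = Mul(-70, I, Pow(29949, Rational(1, 2)))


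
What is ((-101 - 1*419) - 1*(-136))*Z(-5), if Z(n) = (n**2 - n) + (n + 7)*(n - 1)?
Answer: -6912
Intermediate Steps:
Z(n) = n**2 - n + (-1 + n)*(7 + n) (Z(n) = (n**2 - n) + (7 + n)*(-1 + n) = (n**2 - n) + (-1 + n)*(7 + n) = n**2 - n + (-1 + n)*(7 + n))
((-101 - 1*419) - 1*(-136))*Z(-5) = ((-101 - 1*419) - 1*(-136))*(-7 + 2*(-5)**2 + 5*(-5)) = ((-101 - 419) + 136)*(-7 + 2*25 - 25) = (-520 + 136)*(-7 + 50 - 25) = -384*18 = -6912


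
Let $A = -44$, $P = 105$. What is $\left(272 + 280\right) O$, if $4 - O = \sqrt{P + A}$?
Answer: $2208 - 552 \sqrt{61} \approx -2103.3$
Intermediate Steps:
$O = 4 - \sqrt{61}$ ($O = 4 - \sqrt{105 - 44} = 4 - \sqrt{61} \approx -3.8102$)
$\left(272 + 280\right) O = \left(272 + 280\right) \left(4 - \sqrt{61}\right) = 552 \left(4 - \sqrt{61}\right) = 2208 - 552 \sqrt{61}$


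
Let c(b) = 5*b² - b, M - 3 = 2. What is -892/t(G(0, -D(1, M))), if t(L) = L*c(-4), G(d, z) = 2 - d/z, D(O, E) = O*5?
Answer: -223/42 ≈ -5.3095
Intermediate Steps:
M = 5 (M = 3 + 2 = 5)
D(O, E) = 5*O
G(d, z) = 2 - d/z
c(b) = -b + 5*b²
t(L) = 84*L (t(L) = L*(-4*(-1 + 5*(-4))) = L*(-4*(-1 - 20)) = L*(-4*(-21)) = L*84 = 84*L)
-892/t(G(0, -D(1, M))) = -892*1/(84*(2 - 1*0/(-5))) = -892*1/(84*(2 - 1*0*(-⅕))) = -892*1/(84*(2 + 0)) = -892/(84*2) = -892/168 = -892*1/168 = -223/42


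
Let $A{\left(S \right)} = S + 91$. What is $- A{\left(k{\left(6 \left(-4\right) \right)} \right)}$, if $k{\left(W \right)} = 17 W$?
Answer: $317$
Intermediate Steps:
$A{\left(S \right)} = 91 + S$
$- A{\left(k{\left(6 \left(-4\right) \right)} \right)} = - (91 + 17 \cdot 6 \left(-4\right)) = - (91 + 17 \left(-24\right)) = - (91 - 408) = \left(-1\right) \left(-317\right) = 317$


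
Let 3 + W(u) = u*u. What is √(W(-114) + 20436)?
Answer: √33429 ≈ 182.84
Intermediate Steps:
W(u) = -3 + u² (W(u) = -3 + u*u = -3 + u²)
√(W(-114) + 20436) = √((-3 + (-114)²) + 20436) = √((-3 + 12996) + 20436) = √(12993 + 20436) = √33429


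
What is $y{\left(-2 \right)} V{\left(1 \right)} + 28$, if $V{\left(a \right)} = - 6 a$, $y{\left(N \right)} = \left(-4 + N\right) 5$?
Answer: $208$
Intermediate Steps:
$y{\left(N \right)} = -20 + 5 N$
$y{\left(-2 \right)} V{\left(1 \right)} + 28 = \left(-20 + 5 \left(-2\right)\right) \left(\left(-6\right) 1\right) + 28 = \left(-20 - 10\right) \left(-6\right) + 28 = \left(-30\right) \left(-6\right) + 28 = 180 + 28 = 208$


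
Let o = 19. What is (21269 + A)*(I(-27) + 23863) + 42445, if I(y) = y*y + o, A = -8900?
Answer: 304455904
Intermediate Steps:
I(y) = 19 + y**2 (I(y) = y*y + 19 = y**2 + 19 = 19 + y**2)
(21269 + A)*(I(-27) + 23863) + 42445 = (21269 - 8900)*((19 + (-27)**2) + 23863) + 42445 = 12369*((19 + 729) + 23863) + 42445 = 12369*(748 + 23863) + 42445 = 12369*24611 + 42445 = 304413459 + 42445 = 304455904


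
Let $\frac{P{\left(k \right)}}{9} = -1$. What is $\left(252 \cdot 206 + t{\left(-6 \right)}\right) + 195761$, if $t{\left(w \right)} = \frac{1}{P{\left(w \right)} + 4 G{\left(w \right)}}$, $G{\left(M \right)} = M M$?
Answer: $\frac{33435856}{135} \approx 2.4767 \cdot 10^{5}$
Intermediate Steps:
$G{\left(M \right)} = M^{2}$
$P{\left(k \right)} = -9$ ($P{\left(k \right)} = 9 \left(-1\right) = -9$)
$t{\left(w \right)} = \frac{1}{-9 + 4 w^{2}}$
$\left(252 \cdot 206 + t{\left(-6 \right)}\right) + 195761 = \left(252 \cdot 206 + \frac{1}{-9 + 4 \left(-6\right)^{2}}\right) + 195761 = \left(51912 + \frac{1}{-9 + 4 \cdot 36}\right) + 195761 = \left(51912 + \frac{1}{-9 + 144}\right) + 195761 = \left(51912 + \frac{1}{135}\right) + 195761 = \frac{7008121}{135} + 195761 = \frac{33435856}{135}$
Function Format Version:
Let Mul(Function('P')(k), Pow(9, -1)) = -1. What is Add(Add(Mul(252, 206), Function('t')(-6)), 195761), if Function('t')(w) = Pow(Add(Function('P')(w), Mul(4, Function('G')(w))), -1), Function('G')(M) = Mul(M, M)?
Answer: Rational(33435856, 135) ≈ 2.4767e+5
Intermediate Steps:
Function('G')(M) = Pow(M, 2)
Function('P')(k) = -9 (Function('P')(k) = Mul(9, -1) = -9)
Function('t')(w) = Pow(Add(-9, Mul(4, Pow(w, 2))), -1)
Add(Add(Mul(252, 206), Function('t')(-6)), 195761) = Add(Add(Mul(252, 206), Pow(Add(-9, Mul(4, Pow(-6, 2))), -1)), 195761) = Add(Add(51912, Pow(Add(-9, Mul(4, 36)), -1)), 195761) = Add(Add(51912, Pow(Add(-9, 144), -1)), 195761) = Add(Add(51912, Pow(135, -1)), 195761) = Add(Add(51912, Rational(1, 135)), 195761) = Add(Rational(7008121, 135), 195761) = Rational(33435856, 135)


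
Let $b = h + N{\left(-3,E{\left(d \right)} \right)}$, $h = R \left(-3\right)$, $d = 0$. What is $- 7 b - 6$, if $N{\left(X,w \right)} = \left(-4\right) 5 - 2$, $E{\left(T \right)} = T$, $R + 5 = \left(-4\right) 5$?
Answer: $-377$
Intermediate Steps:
$R = -25$ ($R = -5 - 20 = -25$)
$h = 75$ ($h = \left(-25\right) \left(-3\right) = 75$)
$N{\left(X,w \right)} = -22$ ($N{\left(X,w \right)} = -20 - 2 = -22$)
$b = 53$ ($b = 75 - 22 = 53$)
$- 7 b - 6 = \left(-7\right) 53 - 6 = -371 - 6 = -377$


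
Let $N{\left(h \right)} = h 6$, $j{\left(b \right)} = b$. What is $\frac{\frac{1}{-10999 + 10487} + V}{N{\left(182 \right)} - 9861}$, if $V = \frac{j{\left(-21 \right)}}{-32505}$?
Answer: $\frac{2417}{16215400960} \approx 1.4906 \cdot 10^{-7}$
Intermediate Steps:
$N{\left(h \right)} = 6 h$
$V = \frac{7}{10835}$ ($V = - \frac{21}{-32505} = \left(-21\right) \left(- \frac{1}{32505}\right) = \frac{7}{10835} \approx 0.00064605$)
$\frac{\frac{1}{-10999 + 10487} + V}{N{\left(182 \right)} - 9861} = \frac{\frac{1}{-10999 + 10487} + \frac{7}{10835}}{6 \cdot 182 - 9861} = \frac{\frac{1}{-512} + \frac{7}{10835}}{1092 - 9861} = \frac{- \frac{1}{512} + \frac{7}{10835}}{-8769} = \left(- \frac{7251}{5547520}\right) \left(- \frac{1}{8769}\right) = \frac{2417}{16215400960}$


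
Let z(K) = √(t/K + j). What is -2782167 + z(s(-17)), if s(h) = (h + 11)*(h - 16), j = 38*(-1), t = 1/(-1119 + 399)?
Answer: -2782167 + I*√595900910/3960 ≈ -2.7822e+6 + 6.1644*I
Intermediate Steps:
t = -1/720 (t = 1/(-720) = -1/720 ≈ -0.0013889)
j = -38
s(h) = (-16 + h)*(11 + h) (s(h) = (11 + h)*(-16 + h) = (-16 + h)*(11 + h))
z(K) = √(-38 - 1/(720*K)) (z(K) = √(-1/(720*K) - 38) = √(-38 - 1/(720*K)))
-2782167 + z(s(-17)) = -2782167 + √(-136800 - 5/(-176 + (-17)² - 5*(-17)))/60 = -2782167 + √(-136800 - 5/(-176 + 289 + 85))/60 = -2782167 + √(-136800 - 5/198)/60 = -2782167 + √(-27086405/198)/60 = -2782167 + (I*√595900910/66)/60 = -2782167 + I*√595900910/3960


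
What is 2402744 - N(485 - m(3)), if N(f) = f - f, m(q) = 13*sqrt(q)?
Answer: 2402744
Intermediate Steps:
N(f) = 0
2402744 - N(485 - m(3)) = 2402744 - 1*0 = 2402744 + 0 = 2402744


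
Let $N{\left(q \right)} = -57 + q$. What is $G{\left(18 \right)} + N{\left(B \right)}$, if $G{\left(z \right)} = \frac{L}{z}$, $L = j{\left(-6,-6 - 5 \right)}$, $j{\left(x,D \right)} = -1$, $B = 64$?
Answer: $\frac{125}{18} \approx 6.9444$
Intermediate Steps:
$L = -1$
$G{\left(z \right)} = - \frac{1}{z}$
$G{\left(18 \right)} + N{\left(B \right)} = - \frac{1}{18} + \left(-57 + 64\right) = \left(-1\right) \frac{1}{18} + 7 = - \frac{1}{18} + 7 = \frac{125}{18}$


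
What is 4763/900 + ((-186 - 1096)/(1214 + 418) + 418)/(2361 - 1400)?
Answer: 336786049/58813200 ≈ 5.7264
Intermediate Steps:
4763/900 + ((-186 - 1096)/(1214 + 418) + 418)/(2361 - 1400) = 4763*(1/900) + (-1282/1632 + 418)/961 = 4763/900 + (-1282*1/1632 + 418)*(1/961) = 4763/900 + (-641/816 + 418)*(1/961) = 4763/900 + (340447/816)*(1/961) = 4763/900 + 340447/784176 = 336786049/58813200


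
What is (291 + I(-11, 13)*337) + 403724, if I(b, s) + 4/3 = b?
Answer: 1199576/3 ≈ 3.9986e+5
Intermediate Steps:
I(b, s) = -4/3 + b
(291 + I(-11, 13)*337) + 403724 = (291 + (-4/3 - 11)*337) + 403724 = (291 - 37/3*337) + 403724 = (291 - 12469/3) + 403724 = -11596/3 + 403724 = 1199576/3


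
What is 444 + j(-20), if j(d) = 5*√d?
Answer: 444 + 10*I*√5 ≈ 444.0 + 22.361*I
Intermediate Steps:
444 + j(-20) = 444 + 5*√(-20) = 444 + 5*(2*I*√5) = 444 + 10*I*√5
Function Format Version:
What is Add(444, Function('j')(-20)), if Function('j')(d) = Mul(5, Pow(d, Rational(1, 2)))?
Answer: Add(444, Mul(10, I, Pow(5, Rational(1, 2)))) ≈ Add(444.00, Mul(22.361, I))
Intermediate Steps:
Add(444, Function('j')(-20)) = Add(444, Mul(5, Pow(-20, Rational(1, 2)))) = Add(444, Mul(5, Mul(2, I, Pow(5, Rational(1, 2))))) = Add(444, Mul(10, I, Pow(5, Rational(1, 2))))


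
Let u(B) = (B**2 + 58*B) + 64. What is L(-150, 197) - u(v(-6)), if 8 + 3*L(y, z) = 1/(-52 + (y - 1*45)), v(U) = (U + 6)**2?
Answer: -16467/247 ≈ -66.668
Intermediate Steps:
v(U) = (6 + U)**2
L(y, z) = -8/3 + 1/(3*(-97 + y)) (L(y, z) = -8/3 + 1/(3*(-52 + (y - 1*45))) = -8/3 + 1/(3*(-52 + (y - 45))) = -8/3 + 1/(3*(-52 + (-45 + y))) = -8/3 + 1/(3*(-97 + y)))
u(B) = 64 + B**2 + 58*B
L(-150, 197) - u(v(-6)) = (777 - 8*(-150))/(3*(-97 - 150)) - (64 + ((6 - 6)**2)**2 + 58*(6 - 6)**2) = (1/3)*(777 + 1200)/(-247) - (64 + (0**2)**2 + 58*0**2) = (1/3)*(-1/247)*1977 - (64 + 0**2 + 58*0) = -659/247 - (64 + 0 + 0) = -659/247 - 1*64 = -659/247 - 64 = -16467/247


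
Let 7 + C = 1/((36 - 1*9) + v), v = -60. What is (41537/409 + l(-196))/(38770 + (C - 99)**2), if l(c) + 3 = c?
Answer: -43401006/22275584179 ≈ -0.0019484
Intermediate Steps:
l(c) = -3 + c
C = -232/33 (C = -7 + 1/((36 - 1*9) - 60) = -7 + 1/((36 - 9) - 60) = -7 + 1/(27 - 60) = -7 + 1/(-33) = -7 - 1/33 = -232/33 ≈ -7.0303)
(41537/409 + l(-196))/(38770 + (C - 99)**2) = (41537/409 + (-3 - 196))/(38770 + (-232/33 - 99)**2) = (41537*(1/409) - 199)/(38770 + (-3499/33)**2) = (41537/409 - 199)/(38770 + 12243001/1089) = -39854/(409*54463531/1089) = -39854/409*1089/54463531 = -43401006/22275584179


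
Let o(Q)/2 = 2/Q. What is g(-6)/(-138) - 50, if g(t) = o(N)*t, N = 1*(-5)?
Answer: -5754/115 ≈ -50.035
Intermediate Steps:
N = -5
o(Q) = 4/Q (o(Q) = 2*(2/Q) = 4/Q)
g(t) = -4*t/5 (g(t) = (4/(-5))*t = (4*(-⅕))*t = -4*t/5)
g(-6)/(-138) - 50 = -⅘*(-6)/(-138) - 50 = (24/5)*(-1/138) - 50 = -4/115 - 50 = -5754/115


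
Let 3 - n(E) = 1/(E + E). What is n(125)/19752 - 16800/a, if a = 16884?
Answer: -329149817/330846000 ≈ -0.99487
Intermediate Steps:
n(E) = 3 - 1/(2*E) (n(E) = 3 - 1/(E + E) = 3 - 1/(2*E))
n(125)/19752 - 16800/a = (3 - 1/2/125)/19752 - 16800/16884 = (3 - 1/2*1/125)*(1/19752) - 16800*1/16884 = (3 - 1/250)*(1/19752) - 200/201 = (749/250)*(1/19752) - 200/201 = 749/4938000 - 200/201 = -329149817/330846000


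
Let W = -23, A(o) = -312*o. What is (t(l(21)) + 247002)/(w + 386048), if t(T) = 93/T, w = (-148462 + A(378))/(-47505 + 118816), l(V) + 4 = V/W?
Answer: 1990224903057/3110799885890 ≈ 0.63978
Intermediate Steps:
l(V) = -4 - V/23 (l(V) = -4 + V/(-23) = -4 + V*(-1/23) = -4 - V/23)
w = -266398/71311 (w = (-148462 - 312*378)/(-47505 + 118816) = (-148462 - 117936)/71311 = -266398*1/71311 = -266398/71311 ≈ -3.7357)
(t(l(21)) + 247002)/(w + 386048) = (93/(-4 - 1/23*21) + 247002)/(-266398/71311 + 386048) = (93/(-4 - 21/23) + 247002)/(27529202530/71311) = (93/(-113/23) + 247002)*(71311/27529202530) = (93*(-23/113) + 247002)*(71311/27529202530) = (-2139/113 + 247002)*(71311/27529202530) = (27909087/113)*(71311/27529202530) = 1990224903057/3110799885890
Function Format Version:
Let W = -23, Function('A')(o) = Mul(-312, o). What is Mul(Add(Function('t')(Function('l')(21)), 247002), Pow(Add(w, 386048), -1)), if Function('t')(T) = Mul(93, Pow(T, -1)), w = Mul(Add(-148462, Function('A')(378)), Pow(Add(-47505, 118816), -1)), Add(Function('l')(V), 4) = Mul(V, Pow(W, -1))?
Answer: Rational(1990224903057, 3110799885890) ≈ 0.63978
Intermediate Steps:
Function('l')(V) = Add(-4, Mul(Rational(-1, 23), V)) (Function('l')(V) = Add(-4, Mul(V, Pow(-23, -1))) = Add(-4, Mul(V, Rational(-1, 23))) = Add(-4, Mul(Rational(-1, 23), V)))
w = Rational(-266398, 71311) (w = Mul(Add(-148462, Mul(-312, 378)), Pow(Add(-47505, 118816), -1)) = Mul(Add(-148462, -117936), Pow(71311, -1)) = Mul(-266398, Rational(1, 71311)) = Rational(-266398, 71311) ≈ -3.7357)
Mul(Add(Function('t')(Function('l')(21)), 247002), Pow(Add(w, 386048), -1)) = Mul(Add(Mul(93, Pow(Add(-4, Mul(Rational(-1, 23), 21)), -1)), 247002), Pow(Add(Rational(-266398, 71311), 386048), -1)) = Mul(Add(Mul(93, Pow(Add(-4, Rational(-21, 23)), -1)), 247002), Pow(Rational(27529202530, 71311), -1)) = Mul(Add(Mul(93, Pow(Rational(-113, 23), -1)), 247002), Rational(71311, 27529202530)) = Mul(Add(Mul(93, Rational(-23, 113)), 247002), Rational(71311, 27529202530)) = Mul(Add(Rational(-2139, 113), 247002), Rational(71311, 27529202530)) = Mul(Rational(27909087, 113), Rational(71311, 27529202530)) = Rational(1990224903057, 3110799885890)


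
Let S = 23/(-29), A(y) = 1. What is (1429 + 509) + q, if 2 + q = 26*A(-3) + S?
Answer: 56875/29 ≈ 1961.2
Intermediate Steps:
S = -23/29 (S = 23*(-1/29) = -23/29 ≈ -0.79310)
q = 673/29 (q = -2 + (26*1 - 23/29) = -2 + (26 - 23/29) = -2 + 731/29 = 673/29 ≈ 23.207)
(1429 + 509) + q = (1429 + 509) + 673/29 = 1938 + 673/29 = 56875/29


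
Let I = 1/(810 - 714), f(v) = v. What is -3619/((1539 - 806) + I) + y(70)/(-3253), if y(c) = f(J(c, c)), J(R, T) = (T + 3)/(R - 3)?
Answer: -75726545161/15336993919 ≈ -4.9375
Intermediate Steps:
J(R, T) = (3 + T)/(-3 + R)
I = 1/96 ≈ 0.010417
y(c) = (3 + c)/(-3 + c)
-3619/((1539 - 806) + I) + y(70)/(-3253) = -3619/((1539 - 806) + 1/96) + ((3 + 70)/(-3 + 70))/(-3253) = -3619/(733 + 1/96) + (73/67)*(-1/3253) = -3619/70369/96 + ((1/67)*73)*(-1/3253) = -3619*96/70369 + (73/67)*(-1/3253) = -347424/70369 - 73/217951 = -75726545161/15336993919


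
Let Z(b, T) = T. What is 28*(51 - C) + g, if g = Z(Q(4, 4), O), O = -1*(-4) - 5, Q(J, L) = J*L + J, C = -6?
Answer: 1595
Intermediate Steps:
Q(J, L) = J + J*L
O = -1 (O = 4 - 5 = -1)
g = -1
28*(51 - C) + g = 28*(51 - 1*(-6)) - 1 = 28*(51 + 6) - 1 = 28*57 - 1 = 1596 - 1 = 1595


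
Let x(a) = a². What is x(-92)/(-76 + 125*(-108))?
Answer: -1058/1697 ≈ -0.62345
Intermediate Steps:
x(-92)/(-76 + 125*(-108)) = (-92)²/(-76 + 125*(-108)) = 8464/(-76 - 13500) = 8464/(-13576) = 8464*(-1/13576) = -1058/1697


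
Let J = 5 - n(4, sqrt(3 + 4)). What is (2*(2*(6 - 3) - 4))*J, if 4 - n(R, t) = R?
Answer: 20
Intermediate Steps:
n(R, t) = 4 - R
J = 5 (J = 5 - (4 - 1*4) = 5 - (4 - 4) = 5 - 1*0 = 5 + 0 = 5)
(2*(2*(6 - 3) - 4))*J = (2*(2*(6 - 3) - 4))*5 = (2*(2*3 - 4))*5 = (2*(6 - 4))*5 = (2*2)*5 = 4*5 = 20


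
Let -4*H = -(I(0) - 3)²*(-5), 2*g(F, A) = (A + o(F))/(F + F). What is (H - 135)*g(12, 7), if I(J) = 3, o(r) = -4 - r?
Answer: 405/16 ≈ 25.313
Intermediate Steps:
g(F, A) = (-4 + A - F)/(4*F) (g(F, A) = ((A + (-4 - F))/(F + F))/2 = ((-4 + A - F)/((2*F)))/2 = ((-4 + A - F)*(1/(2*F)))/2 = ((-4 + A - F)/(2*F))/2 = (-4 + A - F)/(4*F))
H = 0 (H = -(-(3 - 3)²)*(-5)/4 = -(-1*0²)*(-5)/4 = -(-1*0)*(-5)/4 = -0*(-5) = -¼*0 = 0)
(H - 135)*g(12, 7) = (0 - 135)*((¼)*(-4 + 7 - 1*12)/12) = -135*(-4 + 7 - 12)/(4*12) = -135*(-9)/(4*12) = -135*(-3/16) = 405/16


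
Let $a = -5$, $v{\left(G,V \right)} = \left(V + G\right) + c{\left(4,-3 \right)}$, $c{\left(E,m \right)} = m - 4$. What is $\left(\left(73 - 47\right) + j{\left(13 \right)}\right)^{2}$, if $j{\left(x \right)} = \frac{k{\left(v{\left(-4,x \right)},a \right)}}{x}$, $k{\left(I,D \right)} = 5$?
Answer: $\frac{117649}{169} \approx 696.15$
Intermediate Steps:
$c{\left(E,m \right)} = -4 + m$
$v{\left(G,V \right)} = -7 + G + V$ ($v{\left(G,V \right)} = \left(V + G\right) - 7 = \left(G + V\right) - 7 = -7 + G + V$)
$j{\left(x \right)} = \frac{5}{x}$
$\left(\left(73 - 47\right) + j{\left(13 \right)}\right)^{2} = \left(\left(73 - 47\right) + \frac{5}{13}\right)^{2} = \left(\left(73 - 47\right) + 5 \cdot \frac{1}{13}\right)^{2} = \left(26 + \frac{5}{13}\right)^{2} = \left(\frac{343}{13}\right)^{2} = \frac{117649}{169}$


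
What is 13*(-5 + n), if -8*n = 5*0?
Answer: -65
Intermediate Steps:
n = 0 (n = -5*0/8 = -⅛*0 = 0)
13*(-5 + n) = 13*(-5 + 0) = 13*(-5) = -65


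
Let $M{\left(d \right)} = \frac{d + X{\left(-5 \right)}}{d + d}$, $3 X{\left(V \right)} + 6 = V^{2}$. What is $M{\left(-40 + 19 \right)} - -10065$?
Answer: $\frac{634117}{63} \approx 10065.0$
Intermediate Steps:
$X{\left(V \right)} = -2 + \frac{V^{2}}{3}$
$M{\left(d \right)} = \frac{\frac{19}{3} + d}{2 d}$ ($M{\left(d \right)} = \frac{d - \left(2 - \frac{\left(-5\right)^{2}}{3}\right)}{d + d} = \frac{d + \left(-2 + \frac{1}{3} \cdot 25\right)}{2 d} = \left(d + \left(-2 + \frac{25}{3}\right)\right) \frac{1}{2 d} = \left(d + \frac{19}{3}\right) \frac{1}{2 d} = \left(\frac{19}{3} + d\right) \frac{1}{2 d} = \frac{\frac{19}{3} + d}{2 d}$)
$M{\left(-40 + 19 \right)} - -10065 = \frac{19 + 3 \left(-40 + 19\right)}{6 \left(-40 + 19\right)} - -10065 = \frac{19 + 3 \left(-21\right)}{6 \left(-21\right)} + 10065 = \frac{1}{6} \left(- \frac{1}{21}\right) \left(19 - 63\right) + 10065 = \frac{1}{6} \left(- \frac{1}{21}\right) \left(-44\right) + 10065 = \frac{22}{63} + 10065 = \frac{634117}{63}$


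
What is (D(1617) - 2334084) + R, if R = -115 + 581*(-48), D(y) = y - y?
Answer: -2362087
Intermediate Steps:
D(y) = 0
R = -28003 (R = -115 - 27888 = -28003)
(D(1617) - 2334084) + R = (0 - 2334084) - 28003 = -2334084 - 28003 = -2362087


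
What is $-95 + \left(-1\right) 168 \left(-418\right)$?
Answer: $70129$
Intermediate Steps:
$-95 + \left(-1\right) 168 \left(-418\right) = -95 - -70224 = -95 + 70224 = 70129$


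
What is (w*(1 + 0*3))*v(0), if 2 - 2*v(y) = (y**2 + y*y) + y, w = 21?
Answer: 21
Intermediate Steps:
v(y) = 1 - y**2 - y/2 (v(y) = 1 - ((y**2 + y*y) + y)/2 = 1 - ((y**2 + y**2) + y)/2 = 1 - (2*y**2 + y)/2 = 1 - (y + 2*y**2)/2 = 1 + (-y**2 - y/2) = 1 - y**2 - y/2)
(w*(1 + 0*3))*v(0) = (21*(1 + 0*3))*(1 - 1*0**2 - 1/2*0) = (21*(1 + 0))*(1 - 1*0 + 0) = (21*1)*(1 + 0 + 0) = 21*1 = 21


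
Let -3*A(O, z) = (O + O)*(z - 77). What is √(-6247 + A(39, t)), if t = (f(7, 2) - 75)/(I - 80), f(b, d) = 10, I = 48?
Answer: I*√68765/4 ≈ 65.558*I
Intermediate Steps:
t = 65/32 (t = (10 - 75)/(48 - 80) = -65/(-32) = -65*(-1/32) = 65/32 ≈ 2.0313)
A(O, z) = -2*O*(-77 + z)/3 (A(O, z) = -(O + O)*(z - 77)/3 = -2*O*(-77 + z)/3)
√(-6247 + A(39, t)) = √(-6247 + (⅔)*39*(77 - 1*65/32)) = √(-6247 + (⅔)*39*(77 - 65/32)) = √(-6247 + (⅔)*39*(2399/32)) = √(-6247 + 31187/16) = √(-68765/16) = I*√68765/4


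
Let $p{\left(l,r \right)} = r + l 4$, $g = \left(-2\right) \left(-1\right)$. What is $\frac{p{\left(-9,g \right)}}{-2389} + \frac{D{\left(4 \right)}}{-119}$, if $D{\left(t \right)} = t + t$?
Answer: $- \frac{15066}{284291} \approx -0.052995$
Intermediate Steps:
$D{\left(t \right)} = 2 t$
$g = 2$
$p{\left(l,r \right)} = r + 4 l$
$\frac{p{\left(-9,g \right)}}{-2389} + \frac{D{\left(4 \right)}}{-119} = \frac{2 + 4 \left(-9\right)}{-2389} + \frac{2 \cdot 4}{-119} = \left(2 - 36\right) \left(- \frac{1}{2389}\right) + 8 \left(- \frac{1}{119}\right) = \left(-34\right) \left(- \frac{1}{2389}\right) - \frac{8}{119} = \frac{34}{2389} - \frac{8}{119} = - \frac{15066}{284291}$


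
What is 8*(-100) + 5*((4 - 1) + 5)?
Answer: -760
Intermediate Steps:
8*(-100) + 5*((4 - 1) + 5) = -800 + 5*(3 + 5) = -800 + 5*8 = -800 + 40 = -760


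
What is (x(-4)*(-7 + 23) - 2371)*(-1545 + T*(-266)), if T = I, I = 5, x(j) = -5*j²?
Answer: 10496625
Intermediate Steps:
T = 5
(x(-4)*(-7 + 23) - 2371)*(-1545 + T*(-266)) = ((-5*(-4)²)*(-7 + 23) - 2371)*(-1545 + 5*(-266)) = (-5*16*16 - 2371)*(-1545 - 1330) = (-80*16 - 2371)*(-2875) = (-1280 - 2371)*(-2875) = -3651*(-2875) = 10496625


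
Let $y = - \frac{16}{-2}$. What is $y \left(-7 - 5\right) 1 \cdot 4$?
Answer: $-384$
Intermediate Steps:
$y = 8$ ($y = \left(-16\right) \left(- \frac{1}{2}\right) = 8$)
$y \left(-7 - 5\right) 1 \cdot 4 = 8 \left(-7 - 5\right) 1 \cdot 4 = 8 \left(-12\right) 4 = \left(-96\right) 4 = -384$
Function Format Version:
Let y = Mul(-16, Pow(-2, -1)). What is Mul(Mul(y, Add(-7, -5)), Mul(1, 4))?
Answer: -384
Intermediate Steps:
y = 8 (y = Mul(-16, Rational(-1, 2)) = 8)
Mul(Mul(y, Add(-7, -5)), Mul(1, 4)) = Mul(Mul(8, Add(-7, -5)), Mul(1, 4)) = Mul(Mul(8, -12), 4) = Mul(-96, 4) = -384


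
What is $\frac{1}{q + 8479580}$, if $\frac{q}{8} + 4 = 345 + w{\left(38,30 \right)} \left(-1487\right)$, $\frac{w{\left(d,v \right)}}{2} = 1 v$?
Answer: $\frac{1}{7768548} \approx 1.2872 \cdot 10^{-7}$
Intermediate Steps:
$w{\left(d,v \right)} = 2 v$ ($w{\left(d,v \right)} = 2 \cdot 1 v = 2 v$)
$q = -711032$ ($q = -32 + 8 \left(345 + 2 \cdot 30 \left(-1487\right)\right) = -32 + 8 \left(345 + 60 \left(-1487\right)\right) = -32 + 8 \left(345 - 89220\right) = -32 + 8 \left(-88875\right) = -32 - 711000 = -711032$)
$\frac{1}{q + 8479580} = \frac{1}{-711032 + 8479580} = \frac{1}{7768548}$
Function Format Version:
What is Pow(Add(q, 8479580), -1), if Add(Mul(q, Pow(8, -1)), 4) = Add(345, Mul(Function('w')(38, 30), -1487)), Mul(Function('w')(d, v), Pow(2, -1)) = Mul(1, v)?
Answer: Rational(1, 7768548) ≈ 1.2872e-7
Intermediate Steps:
Function('w')(d, v) = Mul(2, v) (Function('w')(d, v) = Mul(2, Mul(1, v)) = Mul(2, v))
q = -711032 (q = Add(-32, Mul(8, Add(345, Mul(Mul(2, 30), -1487)))) = Add(-32, Mul(8, Add(345, Mul(60, -1487)))) = Add(-32, Mul(8, Add(345, -89220))) = Add(-32, Mul(8, -88875)) = Add(-32, -711000) = -711032)
Pow(Add(q, 8479580), -1) = Pow(Add(-711032, 8479580), -1) = Pow(7768548, -1) = Rational(1, 7768548)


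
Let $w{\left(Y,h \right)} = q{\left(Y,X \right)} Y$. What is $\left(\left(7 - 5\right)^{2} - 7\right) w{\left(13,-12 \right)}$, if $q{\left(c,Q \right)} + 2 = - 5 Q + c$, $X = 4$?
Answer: $351$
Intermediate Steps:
$q{\left(c,Q \right)} = -2 + c - 5 Q$ ($q{\left(c,Q \right)} = -2 - \left(- c + 5 Q\right) = -2 + c - 5 Q$)
$w{\left(Y,h \right)} = Y \left(-22 + Y\right)$ ($w{\left(Y,h \right)} = \left(-2 + Y - 20\right) Y = \left(-22 + Y\right) Y = Y \left(-22 + Y\right)$)
$\left(\left(7 - 5\right)^{2} - 7\right) w{\left(13,-12 \right)} = \left(\left(7 - 5\right)^{2} - 7\right) 13 \left(-22 + 13\right) = \left(2^{2} - 7\right) 13 \left(-9\right) = \left(4 - 7\right) \left(-117\right) = \left(-3\right) \left(-117\right) = 351$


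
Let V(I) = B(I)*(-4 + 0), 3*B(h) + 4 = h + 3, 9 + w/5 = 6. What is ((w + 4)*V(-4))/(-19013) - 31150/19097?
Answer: -1772563510/1089273783 ≈ -1.6273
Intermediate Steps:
w = -15 (w = -45 + 5*6 = -45 + 30 = -15)
B(h) = -1/3 + h/3 (B(h) = -4/3 + (h + 3)/3 = -4/3 + (3 + h)/3 = -4/3 + (1 + h/3) = -1/3 + h/3)
V(I) = 4/3 - 4*I/3 (V(I) = (-1/3 + I/3)*(-4 + 0) = (-1/3 + I/3)*(-4) = 4/3 - 4*I/3)
((w + 4)*V(-4))/(-19013) - 31150/19097 = ((-15 + 4)*(4/3 - 4/3*(-4)))/(-19013) - 31150/19097 = -11*(4/3 + 16/3)*(-1/19013) - 31150*1/19097 = -11*20/3*(-1/19013) - 31150/19097 = -220/3*(-1/19013) - 31150/19097 = 220/57039 - 31150/19097 = -1772563510/1089273783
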